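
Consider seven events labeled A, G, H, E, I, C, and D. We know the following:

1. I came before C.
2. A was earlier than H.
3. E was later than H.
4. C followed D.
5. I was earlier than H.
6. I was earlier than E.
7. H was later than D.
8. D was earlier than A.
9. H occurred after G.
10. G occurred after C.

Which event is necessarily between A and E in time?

H

Tracing the constraints gives A → H → E, so H sits after A and before E.
No other event is forced both after A and before E.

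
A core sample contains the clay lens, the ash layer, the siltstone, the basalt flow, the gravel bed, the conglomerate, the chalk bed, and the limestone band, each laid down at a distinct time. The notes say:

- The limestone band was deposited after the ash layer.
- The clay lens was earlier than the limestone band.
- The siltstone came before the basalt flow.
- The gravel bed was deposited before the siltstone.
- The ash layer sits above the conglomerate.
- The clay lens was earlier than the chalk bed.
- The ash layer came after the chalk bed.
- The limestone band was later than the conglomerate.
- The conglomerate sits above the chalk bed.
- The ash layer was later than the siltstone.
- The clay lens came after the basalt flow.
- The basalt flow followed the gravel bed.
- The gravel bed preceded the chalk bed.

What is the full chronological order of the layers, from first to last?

The constraints fix every adjacent pair, so only one ordering works:
the gravel bed → the siltstone → the basalt flow → the clay lens → the chalk bed → the conglomerate → the ash layer → the limestone band.

the gravel bed, the siltstone, the basalt flow, the clay lens, the chalk bed, the conglomerate, the ash layer, the limestone band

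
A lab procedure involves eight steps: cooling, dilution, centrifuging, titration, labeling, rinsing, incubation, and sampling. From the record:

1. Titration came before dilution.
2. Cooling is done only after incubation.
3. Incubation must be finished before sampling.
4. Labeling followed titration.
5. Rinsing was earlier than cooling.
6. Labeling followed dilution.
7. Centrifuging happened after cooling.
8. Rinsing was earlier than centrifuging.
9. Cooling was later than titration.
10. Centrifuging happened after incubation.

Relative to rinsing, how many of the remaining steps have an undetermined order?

5

Forced after rinsing: centrifuging and cooling.
That leaves dilution, incubation, labeling, sampling, and titration with no forced order relative to rinsing — 5.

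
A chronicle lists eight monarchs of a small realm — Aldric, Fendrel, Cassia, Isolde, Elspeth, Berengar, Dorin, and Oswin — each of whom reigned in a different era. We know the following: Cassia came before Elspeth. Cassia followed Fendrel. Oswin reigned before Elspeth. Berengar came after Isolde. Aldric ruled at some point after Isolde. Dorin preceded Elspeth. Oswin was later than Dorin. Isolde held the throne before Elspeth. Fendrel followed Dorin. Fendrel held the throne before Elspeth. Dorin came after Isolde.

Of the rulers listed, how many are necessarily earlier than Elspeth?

Directly stated before Elspeth: Cassia, Dorin, Fendrel, Isolde, and Oswin.
That's Cassia, Dorin, Fendrel, Isolde, and Oswin — 5 in all.

5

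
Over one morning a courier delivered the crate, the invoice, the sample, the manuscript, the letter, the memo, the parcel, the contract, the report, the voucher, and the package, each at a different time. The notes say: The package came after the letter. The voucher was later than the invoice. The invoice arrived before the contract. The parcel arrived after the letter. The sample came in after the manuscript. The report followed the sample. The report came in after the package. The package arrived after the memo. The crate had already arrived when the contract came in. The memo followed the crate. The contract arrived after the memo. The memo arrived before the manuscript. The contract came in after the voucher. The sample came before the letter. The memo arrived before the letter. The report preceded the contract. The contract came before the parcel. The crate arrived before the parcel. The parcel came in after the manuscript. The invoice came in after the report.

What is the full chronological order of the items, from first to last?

The constraints fix every adjacent pair, so only one ordering works:
the crate → the memo → the manuscript → the sample → the letter → the package → the report → the invoice → the voucher → the contract → the parcel.

the crate, the memo, the manuscript, the sample, the letter, the package, the report, the invoice, the voucher, the contract, the parcel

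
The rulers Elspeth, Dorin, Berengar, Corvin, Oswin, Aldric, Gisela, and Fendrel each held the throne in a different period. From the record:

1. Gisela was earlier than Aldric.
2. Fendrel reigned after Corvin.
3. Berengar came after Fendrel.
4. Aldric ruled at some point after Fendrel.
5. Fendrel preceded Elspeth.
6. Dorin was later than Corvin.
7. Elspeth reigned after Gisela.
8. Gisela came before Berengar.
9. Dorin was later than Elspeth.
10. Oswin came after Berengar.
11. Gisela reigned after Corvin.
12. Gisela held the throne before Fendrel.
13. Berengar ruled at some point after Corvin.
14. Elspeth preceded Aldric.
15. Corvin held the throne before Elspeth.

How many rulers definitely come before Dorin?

4

Directly stated before Dorin: Corvin and Elspeth.
Fendrel reaches Dorin via Fendrel → Elspeth → Dorin.
Gisela reaches Dorin via Gisela → Elspeth → Dorin.
That's Corvin, Elspeth, Fendrel, and Gisela — 4 in all.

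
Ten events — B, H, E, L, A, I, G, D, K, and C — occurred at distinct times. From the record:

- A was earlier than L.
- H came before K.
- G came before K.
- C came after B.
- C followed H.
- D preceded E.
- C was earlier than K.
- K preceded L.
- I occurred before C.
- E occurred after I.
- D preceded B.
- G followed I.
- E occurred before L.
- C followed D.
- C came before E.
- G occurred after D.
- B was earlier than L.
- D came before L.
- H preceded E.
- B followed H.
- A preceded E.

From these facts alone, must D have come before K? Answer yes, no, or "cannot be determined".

Chain the constraints: D → G → K. Each link is directly stated, so D comes before K.

yes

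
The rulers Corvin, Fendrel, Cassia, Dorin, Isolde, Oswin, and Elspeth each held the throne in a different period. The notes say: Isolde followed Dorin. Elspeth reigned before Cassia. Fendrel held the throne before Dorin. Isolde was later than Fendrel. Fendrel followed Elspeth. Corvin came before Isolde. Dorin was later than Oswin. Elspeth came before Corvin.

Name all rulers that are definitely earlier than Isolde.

Corvin, Dorin, Elspeth, Fendrel, Oswin

Directly stated before Isolde: Corvin, Dorin, and Fendrel.
Elspeth reaches Isolde via Elspeth → Corvin → Isolde.
Oswin reaches Isolde via Oswin → Dorin → Isolde.
No chain forces Cassia ahead of Isolde.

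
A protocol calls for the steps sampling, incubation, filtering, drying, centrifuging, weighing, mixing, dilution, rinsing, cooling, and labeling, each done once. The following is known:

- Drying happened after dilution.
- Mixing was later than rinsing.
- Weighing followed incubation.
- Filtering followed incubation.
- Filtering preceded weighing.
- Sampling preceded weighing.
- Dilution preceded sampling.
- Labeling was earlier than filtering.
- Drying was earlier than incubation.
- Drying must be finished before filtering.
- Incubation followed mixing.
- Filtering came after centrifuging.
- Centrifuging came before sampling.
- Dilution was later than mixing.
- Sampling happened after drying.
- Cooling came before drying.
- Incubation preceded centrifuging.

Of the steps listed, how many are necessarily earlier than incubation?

5

Directly stated before incubation: drying and mixing.
Cooling reaches incubation via cooling → drying → incubation.
Dilution reaches incubation via dilution → drying → incubation.
Rinsing reaches incubation via rinsing → mixing → incubation.
No chain forces centrifuging (or any of the others) ahead of incubation.
That's cooling, dilution, drying, mixing, and rinsing — 5 in all.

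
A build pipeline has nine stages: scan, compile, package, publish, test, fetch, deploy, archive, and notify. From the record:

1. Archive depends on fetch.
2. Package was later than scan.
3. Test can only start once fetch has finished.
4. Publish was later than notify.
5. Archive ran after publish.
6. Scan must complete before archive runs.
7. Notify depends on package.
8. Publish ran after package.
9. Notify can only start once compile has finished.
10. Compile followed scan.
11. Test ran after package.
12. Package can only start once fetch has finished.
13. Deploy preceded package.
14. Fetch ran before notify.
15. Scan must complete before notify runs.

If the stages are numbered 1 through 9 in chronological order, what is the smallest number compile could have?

Scan must come before compile — 1 forced predecessor.
Nothing else is forced ahead of compile, so its earliest slot is position 1 + 1 = 2.

2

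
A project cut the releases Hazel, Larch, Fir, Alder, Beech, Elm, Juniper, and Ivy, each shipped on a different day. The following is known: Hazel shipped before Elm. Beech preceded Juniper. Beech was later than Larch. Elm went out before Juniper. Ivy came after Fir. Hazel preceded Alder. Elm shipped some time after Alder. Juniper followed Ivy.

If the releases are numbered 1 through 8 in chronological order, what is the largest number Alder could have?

6

Alder must come before Elm and Juniper — 2 releases forced after it.
Everything else can be placed before Alder in some valid order, so Alder can sit as late as position 8 − 2 = 6.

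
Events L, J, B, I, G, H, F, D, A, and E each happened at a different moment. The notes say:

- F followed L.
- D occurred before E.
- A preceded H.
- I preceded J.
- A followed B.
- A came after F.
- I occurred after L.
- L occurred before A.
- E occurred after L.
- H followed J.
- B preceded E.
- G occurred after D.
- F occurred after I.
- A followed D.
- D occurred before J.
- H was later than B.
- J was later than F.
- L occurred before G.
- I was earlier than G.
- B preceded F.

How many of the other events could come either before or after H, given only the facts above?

Forced before H: A, B, D, F, I, J, and L.
That leaves E and G with no forced order relative to H — 2.

2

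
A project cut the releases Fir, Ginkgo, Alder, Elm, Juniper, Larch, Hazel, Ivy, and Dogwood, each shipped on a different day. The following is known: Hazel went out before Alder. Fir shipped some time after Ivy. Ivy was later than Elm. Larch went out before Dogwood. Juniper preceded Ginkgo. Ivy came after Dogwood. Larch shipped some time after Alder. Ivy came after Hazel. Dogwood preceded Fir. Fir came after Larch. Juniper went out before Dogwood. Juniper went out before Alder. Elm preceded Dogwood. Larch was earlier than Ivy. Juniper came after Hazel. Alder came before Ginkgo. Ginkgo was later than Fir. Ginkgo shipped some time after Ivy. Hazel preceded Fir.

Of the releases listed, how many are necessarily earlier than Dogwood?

Directly stated before Dogwood: Elm, Juniper, and Larch.
Alder reaches Dogwood via Alder → Larch → Dogwood.
Hazel reaches Dogwood via Hazel → Juniper → Dogwood.
No chain forces Fir (or any of the others) ahead of Dogwood.
That's Alder, Elm, Hazel, Juniper, and Larch — 5 in all.

5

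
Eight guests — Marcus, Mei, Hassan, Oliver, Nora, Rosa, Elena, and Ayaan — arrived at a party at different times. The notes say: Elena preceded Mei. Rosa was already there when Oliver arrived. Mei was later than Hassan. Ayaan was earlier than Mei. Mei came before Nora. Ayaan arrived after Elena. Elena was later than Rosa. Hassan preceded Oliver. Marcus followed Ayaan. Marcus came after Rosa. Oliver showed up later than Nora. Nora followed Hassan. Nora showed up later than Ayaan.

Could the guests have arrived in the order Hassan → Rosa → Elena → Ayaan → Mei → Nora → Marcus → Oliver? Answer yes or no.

yes

Check each stated constraint against the proposed order — e.g. Rosa is ahead of Oliver; Hassan is ahead of Oliver. Every pair is in the required order; nothing is violated.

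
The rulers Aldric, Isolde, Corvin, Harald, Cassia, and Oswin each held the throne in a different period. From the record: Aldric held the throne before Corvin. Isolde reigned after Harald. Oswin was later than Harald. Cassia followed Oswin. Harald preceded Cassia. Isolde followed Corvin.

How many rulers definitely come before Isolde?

Directly stated before Isolde: Corvin and Harald.
Aldric reaches Isolde via Aldric → Corvin → Isolde.
No chain forces Oswin (or any of the others) ahead of Isolde.
That's Aldric, Corvin, and Harald — 3 in all.

3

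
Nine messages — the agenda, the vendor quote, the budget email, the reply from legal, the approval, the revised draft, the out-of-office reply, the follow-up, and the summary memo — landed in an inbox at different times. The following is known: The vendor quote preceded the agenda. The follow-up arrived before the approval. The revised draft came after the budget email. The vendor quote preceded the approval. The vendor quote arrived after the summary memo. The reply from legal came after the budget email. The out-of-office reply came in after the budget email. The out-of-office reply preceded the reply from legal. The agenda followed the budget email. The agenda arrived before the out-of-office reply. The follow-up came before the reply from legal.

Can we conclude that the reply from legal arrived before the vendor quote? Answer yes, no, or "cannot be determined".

no

Tracing the constraints gives the vendor quote → the agenda → the out-of-office reply → the reply from legal, so the vendor quote must come before the reply from legal.
That means the reply from legal cannot be before the vendor quote.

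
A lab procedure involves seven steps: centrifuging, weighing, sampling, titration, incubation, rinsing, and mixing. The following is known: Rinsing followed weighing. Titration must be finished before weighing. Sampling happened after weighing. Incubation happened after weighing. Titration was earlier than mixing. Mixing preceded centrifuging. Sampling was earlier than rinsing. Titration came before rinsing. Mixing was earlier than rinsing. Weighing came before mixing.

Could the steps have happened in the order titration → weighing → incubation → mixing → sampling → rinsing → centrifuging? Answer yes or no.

Check each stated constraint against the proposed order — e.g. weighing is ahead of rinsing; titration is ahead of rinsing. Every pair is in the required order; nothing is violated.

yes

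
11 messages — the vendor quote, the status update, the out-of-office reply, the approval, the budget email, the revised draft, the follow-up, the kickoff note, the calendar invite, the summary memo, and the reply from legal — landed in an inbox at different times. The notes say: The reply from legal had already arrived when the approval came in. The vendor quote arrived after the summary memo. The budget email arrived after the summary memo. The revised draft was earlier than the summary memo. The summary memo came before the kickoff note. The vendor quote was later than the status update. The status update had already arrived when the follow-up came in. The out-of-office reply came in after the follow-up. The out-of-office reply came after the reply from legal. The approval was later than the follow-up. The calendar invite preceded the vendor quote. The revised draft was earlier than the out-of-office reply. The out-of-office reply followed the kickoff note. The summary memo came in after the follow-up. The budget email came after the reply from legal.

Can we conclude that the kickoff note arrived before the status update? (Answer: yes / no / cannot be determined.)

Tracing the constraints gives the status update → the follow-up → the summary memo → the kickoff note, so the status update must come before the kickoff note.
That means the kickoff note cannot be before the status update.

no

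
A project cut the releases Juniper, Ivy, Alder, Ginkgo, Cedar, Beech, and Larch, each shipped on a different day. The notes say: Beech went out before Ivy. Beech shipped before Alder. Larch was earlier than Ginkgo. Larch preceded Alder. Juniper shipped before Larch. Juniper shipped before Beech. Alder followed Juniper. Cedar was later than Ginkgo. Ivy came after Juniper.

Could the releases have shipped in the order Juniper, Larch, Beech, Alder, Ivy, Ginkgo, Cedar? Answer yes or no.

Check each stated constraint against the proposed order — e.g. Juniper is ahead of Ivy; Larch is ahead of Ginkgo. Every pair is in the required order; nothing is violated.

yes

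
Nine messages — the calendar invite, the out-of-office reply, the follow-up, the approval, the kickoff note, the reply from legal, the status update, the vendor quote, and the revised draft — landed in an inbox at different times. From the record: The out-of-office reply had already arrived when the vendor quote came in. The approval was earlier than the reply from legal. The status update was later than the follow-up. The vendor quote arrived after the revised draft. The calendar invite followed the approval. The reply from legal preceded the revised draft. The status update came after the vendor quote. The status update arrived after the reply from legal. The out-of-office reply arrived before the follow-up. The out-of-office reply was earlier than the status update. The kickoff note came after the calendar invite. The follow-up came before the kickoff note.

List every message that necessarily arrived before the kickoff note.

the approval, the calendar invite, the follow-up, the out-of-office reply

Directly stated before the kickoff note: the calendar invite and the follow-up.
The approval reaches the kickoff note via the approval → the calendar invite → the kickoff note.
The out-of-office reply reaches the kickoff note via the out-of-office reply → the follow-up → the kickoff note.
No chain forces the revised draft (or any of the others) ahead of the kickoff note.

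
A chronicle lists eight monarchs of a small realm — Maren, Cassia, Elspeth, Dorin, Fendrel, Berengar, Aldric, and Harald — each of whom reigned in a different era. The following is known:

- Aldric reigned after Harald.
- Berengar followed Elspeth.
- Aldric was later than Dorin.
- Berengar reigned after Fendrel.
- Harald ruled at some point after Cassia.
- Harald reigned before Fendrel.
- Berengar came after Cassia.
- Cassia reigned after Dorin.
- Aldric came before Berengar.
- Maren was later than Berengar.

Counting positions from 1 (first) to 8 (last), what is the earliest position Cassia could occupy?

2

Dorin must come before Cassia — 1 forced predecessor.
Nothing else is forced ahead of Cassia, so their earliest slot is position 1 + 1 = 2.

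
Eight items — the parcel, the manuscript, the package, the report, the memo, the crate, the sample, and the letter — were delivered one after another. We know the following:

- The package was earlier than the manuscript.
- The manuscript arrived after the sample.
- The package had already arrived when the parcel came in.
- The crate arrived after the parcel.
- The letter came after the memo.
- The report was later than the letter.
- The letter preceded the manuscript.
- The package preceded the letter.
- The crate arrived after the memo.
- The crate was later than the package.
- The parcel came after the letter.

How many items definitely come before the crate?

Directly stated before the crate: the memo, the package, and the parcel.
The letter reaches the crate via the letter → the parcel → the crate.
No chain forces the sample (or any of the others) ahead of the crate.
That's the letter, the memo, the package, and the parcel — 4 in all.

4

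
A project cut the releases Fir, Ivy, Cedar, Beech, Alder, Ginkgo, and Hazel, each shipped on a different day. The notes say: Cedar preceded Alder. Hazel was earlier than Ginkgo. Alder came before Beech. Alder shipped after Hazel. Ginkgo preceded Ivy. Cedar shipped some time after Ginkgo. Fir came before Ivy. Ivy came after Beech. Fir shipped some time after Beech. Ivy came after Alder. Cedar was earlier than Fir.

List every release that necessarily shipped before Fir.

Directly stated before Fir: Beech and Cedar.
Alder reaches Fir via Alder → Beech → Fir.
Ginkgo reaches Fir via Ginkgo → Cedar → Fir.
Hazel reaches Fir via Hazel → Alder → Beech → Fir.

Alder, Beech, Cedar, Ginkgo, Hazel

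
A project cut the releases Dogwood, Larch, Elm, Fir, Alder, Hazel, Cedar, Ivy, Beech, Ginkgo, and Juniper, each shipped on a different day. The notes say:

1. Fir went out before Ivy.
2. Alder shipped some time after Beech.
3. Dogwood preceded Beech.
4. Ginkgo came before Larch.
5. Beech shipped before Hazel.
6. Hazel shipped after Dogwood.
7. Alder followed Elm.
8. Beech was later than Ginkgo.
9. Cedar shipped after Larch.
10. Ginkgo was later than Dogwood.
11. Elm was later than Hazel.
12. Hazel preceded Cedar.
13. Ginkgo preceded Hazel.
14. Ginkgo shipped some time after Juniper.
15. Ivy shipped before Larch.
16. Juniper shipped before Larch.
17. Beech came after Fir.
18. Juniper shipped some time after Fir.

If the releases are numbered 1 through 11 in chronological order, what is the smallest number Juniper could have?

2

Fir must come before Juniper — 1 forced predecessor.
Nothing else is forced ahead of Juniper, so its earliest slot is position 1 + 1 = 2.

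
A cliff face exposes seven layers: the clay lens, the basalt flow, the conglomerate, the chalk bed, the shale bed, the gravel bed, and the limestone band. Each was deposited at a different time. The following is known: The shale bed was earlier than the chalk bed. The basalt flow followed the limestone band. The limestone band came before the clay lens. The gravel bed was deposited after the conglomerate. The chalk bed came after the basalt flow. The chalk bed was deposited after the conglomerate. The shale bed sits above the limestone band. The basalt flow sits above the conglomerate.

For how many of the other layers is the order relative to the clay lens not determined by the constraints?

5

Forced before the clay lens: the limestone band.
That leaves the basalt flow, the chalk bed, the conglomerate, the gravel bed, and the shale bed with no forced order relative to the clay lens — 5.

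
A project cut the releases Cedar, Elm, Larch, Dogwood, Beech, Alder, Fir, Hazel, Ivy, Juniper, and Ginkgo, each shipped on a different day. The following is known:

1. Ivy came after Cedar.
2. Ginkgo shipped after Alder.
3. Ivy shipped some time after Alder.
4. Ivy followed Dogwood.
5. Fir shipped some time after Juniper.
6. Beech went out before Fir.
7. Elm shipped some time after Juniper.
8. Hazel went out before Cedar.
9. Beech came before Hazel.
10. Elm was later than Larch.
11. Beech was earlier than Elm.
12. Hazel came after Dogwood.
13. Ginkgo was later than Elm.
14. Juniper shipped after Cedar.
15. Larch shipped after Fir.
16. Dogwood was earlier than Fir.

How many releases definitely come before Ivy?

5

Directly stated before Ivy: Alder, Cedar, and Dogwood.
Beech reaches Ivy via Beech → Hazel → Cedar → Ivy.
Hazel reaches Ivy via Hazel → Cedar → Ivy.
That's Alder, Beech, Cedar, Dogwood, and Hazel — 5 in all.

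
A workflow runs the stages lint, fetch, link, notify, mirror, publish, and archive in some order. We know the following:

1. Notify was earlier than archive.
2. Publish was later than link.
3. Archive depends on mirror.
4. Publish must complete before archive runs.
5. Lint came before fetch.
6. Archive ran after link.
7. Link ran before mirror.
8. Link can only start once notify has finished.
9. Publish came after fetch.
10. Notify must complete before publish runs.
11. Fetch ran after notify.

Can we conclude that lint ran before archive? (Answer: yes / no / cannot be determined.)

yes

Chain the constraints: lint → fetch → publish → archive. Each link is directly stated, so lint comes before archive.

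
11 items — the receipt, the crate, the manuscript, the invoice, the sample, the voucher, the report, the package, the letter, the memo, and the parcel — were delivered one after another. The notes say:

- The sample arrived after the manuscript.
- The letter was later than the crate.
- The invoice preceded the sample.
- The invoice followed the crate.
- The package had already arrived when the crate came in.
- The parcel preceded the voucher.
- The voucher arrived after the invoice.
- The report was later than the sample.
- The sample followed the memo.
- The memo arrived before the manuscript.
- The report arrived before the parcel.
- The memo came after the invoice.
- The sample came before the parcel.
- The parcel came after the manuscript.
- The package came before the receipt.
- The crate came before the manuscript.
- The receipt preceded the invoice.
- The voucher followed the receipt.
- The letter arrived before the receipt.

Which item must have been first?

The package has a chain of constraints placing it before every other item, so the package must be first.

the package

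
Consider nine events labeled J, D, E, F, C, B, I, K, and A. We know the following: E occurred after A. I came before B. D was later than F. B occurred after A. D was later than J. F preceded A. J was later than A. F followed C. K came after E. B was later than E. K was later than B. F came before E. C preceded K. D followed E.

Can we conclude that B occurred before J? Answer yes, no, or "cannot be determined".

No chain of stated constraints runs from B to J, and none runs from J to B either.
So the relative order of B and J is not fixed by the given facts.

cannot be determined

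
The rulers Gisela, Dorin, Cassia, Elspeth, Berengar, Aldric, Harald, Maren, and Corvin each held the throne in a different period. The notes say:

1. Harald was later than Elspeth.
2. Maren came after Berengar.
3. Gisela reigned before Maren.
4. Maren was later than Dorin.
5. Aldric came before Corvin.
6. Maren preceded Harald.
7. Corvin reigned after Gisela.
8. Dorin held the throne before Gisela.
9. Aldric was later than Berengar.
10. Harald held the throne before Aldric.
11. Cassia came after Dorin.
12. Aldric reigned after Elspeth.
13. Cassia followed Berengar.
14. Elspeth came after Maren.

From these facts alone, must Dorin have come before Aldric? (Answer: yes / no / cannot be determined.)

yes

Chain the constraints: Dorin → Maren → Harald → Aldric. Each link is directly stated, so Dorin comes before Aldric.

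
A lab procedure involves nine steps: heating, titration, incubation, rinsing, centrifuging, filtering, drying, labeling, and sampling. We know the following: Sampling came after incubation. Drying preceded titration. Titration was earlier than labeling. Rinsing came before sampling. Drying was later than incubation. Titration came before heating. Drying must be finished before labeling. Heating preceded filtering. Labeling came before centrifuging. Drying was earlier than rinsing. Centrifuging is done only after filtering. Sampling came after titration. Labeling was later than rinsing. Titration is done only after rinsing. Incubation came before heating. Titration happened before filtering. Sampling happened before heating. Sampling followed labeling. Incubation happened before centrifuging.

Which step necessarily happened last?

centrifuging

Every other step has a chain of constraints placing it before centrifuging, so centrifuging is last.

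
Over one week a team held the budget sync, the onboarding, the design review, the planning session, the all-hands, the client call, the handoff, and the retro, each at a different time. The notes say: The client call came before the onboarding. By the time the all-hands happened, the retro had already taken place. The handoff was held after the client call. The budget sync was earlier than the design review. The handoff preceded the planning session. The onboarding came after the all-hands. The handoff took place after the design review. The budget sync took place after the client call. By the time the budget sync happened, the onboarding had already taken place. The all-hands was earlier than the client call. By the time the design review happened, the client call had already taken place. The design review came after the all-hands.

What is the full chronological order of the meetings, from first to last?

The constraints fix every adjacent pair, so only one ordering works:
the retro → the all-hands → the client call → the onboarding → the budget sync → the design review → the handoff → the planning session.

the retro, the all-hands, the client call, the onboarding, the budget sync, the design review, the handoff, the planning session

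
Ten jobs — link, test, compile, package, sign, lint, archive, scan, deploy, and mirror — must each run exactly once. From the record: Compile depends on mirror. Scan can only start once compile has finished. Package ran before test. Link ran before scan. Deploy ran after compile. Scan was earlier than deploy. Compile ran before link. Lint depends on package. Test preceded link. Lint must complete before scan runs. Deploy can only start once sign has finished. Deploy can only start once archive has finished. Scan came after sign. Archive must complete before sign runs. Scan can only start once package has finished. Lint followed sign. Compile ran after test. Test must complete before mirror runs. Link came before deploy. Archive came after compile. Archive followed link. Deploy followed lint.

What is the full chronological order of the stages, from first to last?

The constraints fix every adjacent pair, so only one ordering works:
package → test → mirror → compile → link → archive → sign → lint → scan → deploy.

package, test, mirror, compile, link, archive, sign, lint, scan, deploy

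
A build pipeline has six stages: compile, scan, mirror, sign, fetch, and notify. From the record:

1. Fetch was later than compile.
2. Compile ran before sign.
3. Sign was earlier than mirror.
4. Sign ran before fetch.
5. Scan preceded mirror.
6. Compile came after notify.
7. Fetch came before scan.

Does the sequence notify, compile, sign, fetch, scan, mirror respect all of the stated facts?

Check each stated constraint against the proposed order — e.g. compile is ahead of fetch; sign is ahead of mirror. Every pair is in the required order; nothing is violated.

yes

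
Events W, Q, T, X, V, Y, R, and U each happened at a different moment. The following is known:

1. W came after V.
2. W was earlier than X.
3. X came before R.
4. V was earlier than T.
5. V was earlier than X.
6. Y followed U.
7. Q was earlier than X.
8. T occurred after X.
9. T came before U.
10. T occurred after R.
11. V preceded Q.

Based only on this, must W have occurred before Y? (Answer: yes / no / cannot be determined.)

yes

Chain the constraints: W → X → T → U → Y. Each link is directly stated, so W comes before Y.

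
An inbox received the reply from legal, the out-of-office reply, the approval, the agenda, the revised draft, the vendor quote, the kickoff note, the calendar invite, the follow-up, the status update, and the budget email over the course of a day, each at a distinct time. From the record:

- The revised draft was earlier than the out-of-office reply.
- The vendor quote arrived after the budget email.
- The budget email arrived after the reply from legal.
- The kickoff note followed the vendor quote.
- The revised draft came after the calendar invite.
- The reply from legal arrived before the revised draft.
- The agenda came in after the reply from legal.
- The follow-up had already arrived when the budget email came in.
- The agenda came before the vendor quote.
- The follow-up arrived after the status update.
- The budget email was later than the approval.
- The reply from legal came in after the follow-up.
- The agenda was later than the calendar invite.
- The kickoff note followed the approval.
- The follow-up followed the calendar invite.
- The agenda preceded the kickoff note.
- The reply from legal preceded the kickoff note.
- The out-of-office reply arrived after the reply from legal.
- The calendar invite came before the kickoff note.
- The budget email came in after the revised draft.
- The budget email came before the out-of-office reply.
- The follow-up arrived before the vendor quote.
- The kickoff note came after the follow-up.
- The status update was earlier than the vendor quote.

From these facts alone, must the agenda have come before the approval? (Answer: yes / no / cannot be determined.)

cannot be determined

No chain of stated constraints runs from the agenda to the approval, and none runs from the approval to the agenda either.
So the relative order of the agenda and the approval is not fixed by the given facts.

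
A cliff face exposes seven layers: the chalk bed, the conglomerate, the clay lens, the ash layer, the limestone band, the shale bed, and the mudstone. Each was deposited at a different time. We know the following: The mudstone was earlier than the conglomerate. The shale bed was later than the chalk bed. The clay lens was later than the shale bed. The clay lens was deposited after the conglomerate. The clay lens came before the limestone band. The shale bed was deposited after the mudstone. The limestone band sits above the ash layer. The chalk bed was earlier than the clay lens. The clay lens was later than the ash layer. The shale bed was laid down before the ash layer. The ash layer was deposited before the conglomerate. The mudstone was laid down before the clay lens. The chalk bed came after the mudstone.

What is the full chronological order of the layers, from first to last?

the mudstone, the chalk bed, the shale bed, the ash layer, the conglomerate, the clay lens, the limestone band

The constraints fix every adjacent pair, so only one ordering works:
the mudstone → the chalk bed → the shale bed → the ash layer → the conglomerate → the clay lens → the limestone band.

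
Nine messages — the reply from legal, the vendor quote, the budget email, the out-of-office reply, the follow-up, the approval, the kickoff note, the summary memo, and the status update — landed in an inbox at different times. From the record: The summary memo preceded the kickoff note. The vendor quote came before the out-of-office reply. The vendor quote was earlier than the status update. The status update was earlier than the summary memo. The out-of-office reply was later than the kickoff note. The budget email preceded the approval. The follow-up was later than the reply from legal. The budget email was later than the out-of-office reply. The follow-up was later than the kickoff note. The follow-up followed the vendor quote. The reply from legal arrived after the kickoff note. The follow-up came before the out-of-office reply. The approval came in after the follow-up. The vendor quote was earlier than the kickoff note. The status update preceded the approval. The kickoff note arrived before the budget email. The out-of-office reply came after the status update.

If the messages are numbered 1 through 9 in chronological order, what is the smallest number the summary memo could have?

The status update and the vendor quote must both come before the summary memo — 2 forced predecessors.
Nothing else is forced ahead of the summary memo, so its earliest slot is position 2 + 1 = 3.

3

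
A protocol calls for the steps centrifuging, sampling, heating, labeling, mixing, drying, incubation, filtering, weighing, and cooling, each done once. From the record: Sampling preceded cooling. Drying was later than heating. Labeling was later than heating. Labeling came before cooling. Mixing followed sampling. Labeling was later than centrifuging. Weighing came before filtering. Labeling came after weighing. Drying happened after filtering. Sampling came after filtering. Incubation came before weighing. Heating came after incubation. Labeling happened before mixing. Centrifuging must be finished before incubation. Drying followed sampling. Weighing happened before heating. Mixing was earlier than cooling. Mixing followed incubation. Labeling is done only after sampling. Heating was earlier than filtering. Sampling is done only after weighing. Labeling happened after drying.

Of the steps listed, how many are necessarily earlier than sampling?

Directly stated before sampling: filtering and weighing.
Centrifuging reaches sampling via centrifuging → incubation → weighing → sampling.
Heating reaches sampling via heating → filtering → sampling.
Incubation reaches sampling via incubation → weighing → sampling.
That's centrifuging, filtering, heating, incubation, and weighing — 5 in all.

5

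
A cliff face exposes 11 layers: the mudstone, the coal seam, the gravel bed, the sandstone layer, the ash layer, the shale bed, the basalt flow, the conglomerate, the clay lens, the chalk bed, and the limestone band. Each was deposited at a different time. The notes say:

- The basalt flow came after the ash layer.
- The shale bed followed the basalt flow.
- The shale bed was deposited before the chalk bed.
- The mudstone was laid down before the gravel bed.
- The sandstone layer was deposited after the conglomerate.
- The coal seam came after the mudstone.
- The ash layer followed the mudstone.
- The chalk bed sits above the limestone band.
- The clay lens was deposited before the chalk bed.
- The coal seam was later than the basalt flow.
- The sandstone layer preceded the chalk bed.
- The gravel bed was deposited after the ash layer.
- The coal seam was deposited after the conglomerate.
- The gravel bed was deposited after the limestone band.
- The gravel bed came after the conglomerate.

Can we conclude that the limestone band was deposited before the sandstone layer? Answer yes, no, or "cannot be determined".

cannot be determined

No chain of stated constraints runs from the limestone band to the sandstone layer, and none runs from the sandstone layer to the limestone band either.
So the relative order of the limestone band and the sandstone layer is not fixed by the given facts.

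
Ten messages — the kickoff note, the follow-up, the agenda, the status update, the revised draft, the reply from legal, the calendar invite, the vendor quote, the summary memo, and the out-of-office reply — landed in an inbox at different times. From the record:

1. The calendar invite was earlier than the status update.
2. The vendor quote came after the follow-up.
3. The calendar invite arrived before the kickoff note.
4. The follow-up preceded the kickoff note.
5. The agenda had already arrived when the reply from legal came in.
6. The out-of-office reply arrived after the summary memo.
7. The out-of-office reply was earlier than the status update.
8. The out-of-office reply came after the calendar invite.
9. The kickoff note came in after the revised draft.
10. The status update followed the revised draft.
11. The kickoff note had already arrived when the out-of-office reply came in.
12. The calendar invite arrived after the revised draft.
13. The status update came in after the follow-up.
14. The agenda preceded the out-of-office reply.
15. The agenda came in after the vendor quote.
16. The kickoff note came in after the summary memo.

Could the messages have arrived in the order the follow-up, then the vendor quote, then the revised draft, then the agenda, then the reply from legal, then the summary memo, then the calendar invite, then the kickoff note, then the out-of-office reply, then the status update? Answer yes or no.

Check each stated constraint against the proposed order — e.g. the revised draft is ahead of the status update; the follow-up is ahead of the status update. Every pair is in the required order; nothing is violated.

yes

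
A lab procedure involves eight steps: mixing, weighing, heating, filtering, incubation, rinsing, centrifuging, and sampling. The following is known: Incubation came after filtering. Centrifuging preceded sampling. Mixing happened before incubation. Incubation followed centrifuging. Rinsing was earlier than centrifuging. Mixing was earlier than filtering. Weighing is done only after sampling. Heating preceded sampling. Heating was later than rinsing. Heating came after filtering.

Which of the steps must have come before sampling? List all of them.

Directly stated before sampling: centrifuging and heating.
Filtering reaches sampling via filtering → heating → sampling.
Mixing reaches sampling via mixing → filtering → heating → sampling.
Rinsing reaches sampling via rinsing → centrifuging → sampling.
No chain forces incubation (or any of the others) ahead of sampling.

centrifuging, filtering, heating, mixing, rinsing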